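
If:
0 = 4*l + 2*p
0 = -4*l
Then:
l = 0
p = 0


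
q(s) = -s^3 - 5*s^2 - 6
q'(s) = -3*s^2 - 10*s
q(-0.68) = -8.00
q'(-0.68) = 5.41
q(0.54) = -7.62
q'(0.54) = -6.27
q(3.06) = -81.47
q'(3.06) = -58.69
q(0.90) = -10.78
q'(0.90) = -11.43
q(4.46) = -194.17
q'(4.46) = -104.27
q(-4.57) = -14.98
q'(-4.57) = -16.95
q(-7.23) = 110.57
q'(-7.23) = -84.52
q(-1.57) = -14.45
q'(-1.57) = 8.31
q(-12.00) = 1002.00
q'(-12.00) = -312.00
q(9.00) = -1140.00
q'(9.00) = -333.00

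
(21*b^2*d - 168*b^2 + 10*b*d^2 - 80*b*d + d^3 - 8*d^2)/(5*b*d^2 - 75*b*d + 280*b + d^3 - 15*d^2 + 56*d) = (21*b^2 + 10*b*d + d^2)/(5*b*d - 35*b + d^2 - 7*d)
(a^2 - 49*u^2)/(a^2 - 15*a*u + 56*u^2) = (-a - 7*u)/(-a + 8*u)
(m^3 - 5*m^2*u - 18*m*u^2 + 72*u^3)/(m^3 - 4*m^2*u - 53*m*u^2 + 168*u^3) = (-m^2 + 2*m*u + 24*u^2)/(-m^2 + m*u + 56*u^2)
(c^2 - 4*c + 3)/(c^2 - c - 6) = (c - 1)/(c + 2)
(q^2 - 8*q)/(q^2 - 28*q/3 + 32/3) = 3*q/(3*q - 4)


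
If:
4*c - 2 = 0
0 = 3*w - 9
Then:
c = 1/2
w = 3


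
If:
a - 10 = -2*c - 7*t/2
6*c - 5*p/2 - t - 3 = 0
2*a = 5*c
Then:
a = 50/9 - 35*t/18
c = 20/9 - 7*t/9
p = 62/15 - 34*t/15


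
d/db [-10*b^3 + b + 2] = 1 - 30*b^2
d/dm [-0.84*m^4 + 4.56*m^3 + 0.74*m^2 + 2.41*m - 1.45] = -3.36*m^3 + 13.68*m^2 + 1.48*m + 2.41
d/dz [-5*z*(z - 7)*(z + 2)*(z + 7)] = -20*z^3 - 30*z^2 + 490*z + 490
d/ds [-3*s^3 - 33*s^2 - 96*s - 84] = -9*s^2 - 66*s - 96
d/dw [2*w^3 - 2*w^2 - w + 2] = 6*w^2 - 4*w - 1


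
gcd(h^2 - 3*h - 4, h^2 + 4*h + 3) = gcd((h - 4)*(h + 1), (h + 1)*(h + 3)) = h + 1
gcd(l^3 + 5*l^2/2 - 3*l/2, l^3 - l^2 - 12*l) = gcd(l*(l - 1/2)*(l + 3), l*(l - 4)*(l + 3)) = l^2 + 3*l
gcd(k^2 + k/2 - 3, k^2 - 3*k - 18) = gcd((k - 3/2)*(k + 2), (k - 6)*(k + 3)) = 1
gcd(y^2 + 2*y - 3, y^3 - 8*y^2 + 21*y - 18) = 1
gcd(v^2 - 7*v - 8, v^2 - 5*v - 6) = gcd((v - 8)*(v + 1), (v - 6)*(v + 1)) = v + 1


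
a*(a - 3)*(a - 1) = a^3 - 4*a^2 + 3*a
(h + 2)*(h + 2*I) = h^2 + 2*h + 2*I*h + 4*I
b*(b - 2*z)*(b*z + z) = b^3*z - 2*b^2*z^2 + b^2*z - 2*b*z^2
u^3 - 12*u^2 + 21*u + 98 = (u - 7)^2*(u + 2)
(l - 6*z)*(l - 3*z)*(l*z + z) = l^3*z - 9*l^2*z^2 + l^2*z + 18*l*z^3 - 9*l*z^2 + 18*z^3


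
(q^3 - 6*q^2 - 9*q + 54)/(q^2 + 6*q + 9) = (q^2 - 9*q + 18)/(q + 3)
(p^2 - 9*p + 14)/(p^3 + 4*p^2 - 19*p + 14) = (p - 7)/(p^2 + 6*p - 7)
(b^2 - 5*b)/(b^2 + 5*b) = (b - 5)/(b + 5)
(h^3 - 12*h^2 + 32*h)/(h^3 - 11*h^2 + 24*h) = (h - 4)/(h - 3)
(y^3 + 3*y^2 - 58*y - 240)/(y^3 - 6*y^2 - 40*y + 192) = (y + 5)/(y - 4)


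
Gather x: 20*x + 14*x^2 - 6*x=14*x^2 + 14*x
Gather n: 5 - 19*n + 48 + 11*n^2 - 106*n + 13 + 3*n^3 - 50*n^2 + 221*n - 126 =3*n^3 - 39*n^2 + 96*n - 60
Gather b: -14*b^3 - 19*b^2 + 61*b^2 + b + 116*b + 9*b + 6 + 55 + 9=-14*b^3 + 42*b^2 + 126*b + 70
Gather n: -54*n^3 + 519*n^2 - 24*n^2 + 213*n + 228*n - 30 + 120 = -54*n^3 + 495*n^2 + 441*n + 90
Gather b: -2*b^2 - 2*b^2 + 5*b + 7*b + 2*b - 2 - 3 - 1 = -4*b^2 + 14*b - 6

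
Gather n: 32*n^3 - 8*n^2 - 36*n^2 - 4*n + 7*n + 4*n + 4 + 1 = 32*n^3 - 44*n^2 + 7*n + 5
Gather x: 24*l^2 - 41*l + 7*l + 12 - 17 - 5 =24*l^2 - 34*l - 10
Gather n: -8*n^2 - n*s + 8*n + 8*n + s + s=-8*n^2 + n*(16 - s) + 2*s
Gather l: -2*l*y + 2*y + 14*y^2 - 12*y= -2*l*y + 14*y^2 - 10*y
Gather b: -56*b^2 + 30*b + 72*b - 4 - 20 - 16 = -56*b^2 + 102*b - 40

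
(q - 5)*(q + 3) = q^2 - 2*q - 15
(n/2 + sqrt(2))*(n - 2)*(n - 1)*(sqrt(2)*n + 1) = sqrt(2)*n^4/2 - 3*sqrt(2)*n^3/2 + 5*n^3/2 - 15*n^2/2 + 2*sqrt(2)*n^2 - 3*sqrt(2)*n + 5*n + 2*sqrt(2)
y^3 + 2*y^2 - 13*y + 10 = (y - 2)*(y - 1)*(y + 5)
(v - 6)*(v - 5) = v^2 - 11*v + 30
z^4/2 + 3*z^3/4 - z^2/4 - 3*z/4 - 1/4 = (z/2 + 1/2)*(z - 1)*(z + 1/2)*(z + 1)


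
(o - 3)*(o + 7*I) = o^2 - 3*o + 7*I*o - 21*I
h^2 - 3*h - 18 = (h - 6)*(h + 3)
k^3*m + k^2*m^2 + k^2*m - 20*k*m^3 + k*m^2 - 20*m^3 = (k - 4*m)*(k + 5*m)*(k*m + m)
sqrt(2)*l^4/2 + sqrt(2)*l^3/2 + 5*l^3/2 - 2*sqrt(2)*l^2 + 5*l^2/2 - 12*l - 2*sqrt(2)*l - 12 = (l - 3*sqrt(2)/2)*(l + 2*sqrt(2))^2*(sqrt(2)*l/2 + sqrt(2)/2)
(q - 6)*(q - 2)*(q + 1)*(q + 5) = q^4 - 2*q^3 - 31*q^2 + 32*q + 60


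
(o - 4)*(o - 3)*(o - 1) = o^3 - 8*o^2 + 19*o - 12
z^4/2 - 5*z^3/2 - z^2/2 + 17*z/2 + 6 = (z/2 + 1/2)*(z - 4)*(z - 3)*(z + 1)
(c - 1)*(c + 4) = c^2 + 3*c - 4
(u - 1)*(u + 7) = u^2 + 6*u - 7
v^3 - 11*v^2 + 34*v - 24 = (v - 6)*(v - 4)*(v - 1)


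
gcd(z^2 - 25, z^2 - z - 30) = z + 5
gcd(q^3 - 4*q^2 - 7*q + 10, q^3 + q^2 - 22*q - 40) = q^2 - 3*q - 10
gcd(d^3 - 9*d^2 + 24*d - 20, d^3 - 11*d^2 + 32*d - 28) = d^2 - 4*d + 4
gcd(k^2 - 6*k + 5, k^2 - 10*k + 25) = k - 5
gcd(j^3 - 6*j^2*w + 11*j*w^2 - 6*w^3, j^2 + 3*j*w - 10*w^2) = -j + 2*w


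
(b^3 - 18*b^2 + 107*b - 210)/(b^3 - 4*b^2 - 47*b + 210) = (b - 7)/(b + 7)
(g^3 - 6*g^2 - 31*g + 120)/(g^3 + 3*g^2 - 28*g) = (g^3 - 6*g^2 - 31*g + 120)/(g*(g^2 + 3*g - 28))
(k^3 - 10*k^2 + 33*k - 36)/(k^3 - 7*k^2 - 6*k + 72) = (k^2 - 6*k + 9)/(k^2 - 3*k - 18)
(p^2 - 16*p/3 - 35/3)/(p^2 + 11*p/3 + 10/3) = (p - 7)/(p + 2)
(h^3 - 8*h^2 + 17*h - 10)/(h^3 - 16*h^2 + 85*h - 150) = (h^2 - 3*h + 2)/(h^2 - 11*h + 30)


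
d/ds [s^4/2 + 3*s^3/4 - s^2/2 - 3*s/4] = 2*s^3 + 9*s^2/4 - s - 3/4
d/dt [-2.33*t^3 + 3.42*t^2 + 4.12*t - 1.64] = -6.99*t^2 + 6.84*t + 4.12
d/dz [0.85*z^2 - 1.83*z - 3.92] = 1.7*z - 1.83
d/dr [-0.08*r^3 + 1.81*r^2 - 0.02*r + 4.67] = -0.24*r^2 + 3.62*r - 0.02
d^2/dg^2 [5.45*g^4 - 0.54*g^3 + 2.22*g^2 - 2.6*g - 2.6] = 65.4*g^2 - 3.24*g + 4.44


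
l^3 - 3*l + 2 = (l - 1)^2*(l + 2)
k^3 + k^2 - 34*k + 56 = (k - 4)*(k - 2)*(k + 7)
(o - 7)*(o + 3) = o^2 - 4*o - 21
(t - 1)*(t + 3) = t^2 + 2*t - 3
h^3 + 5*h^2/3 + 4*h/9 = h*(h + 1/3)*(h + 4/3)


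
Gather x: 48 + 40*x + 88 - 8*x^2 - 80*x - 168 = -8*x^2 - 40*x - 32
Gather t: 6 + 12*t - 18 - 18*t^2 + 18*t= -18*t^2 + 30*t - 12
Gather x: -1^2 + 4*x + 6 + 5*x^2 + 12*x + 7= 5*x^2 + 16*x + 12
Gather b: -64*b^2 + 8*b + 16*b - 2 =-64*b^2 + 24*b - 2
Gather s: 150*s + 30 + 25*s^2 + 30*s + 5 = 25*s^2 + 180*s + 35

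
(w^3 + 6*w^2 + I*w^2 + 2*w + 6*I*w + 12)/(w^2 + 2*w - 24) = (w^2 + I*w + 2)/(w - 4)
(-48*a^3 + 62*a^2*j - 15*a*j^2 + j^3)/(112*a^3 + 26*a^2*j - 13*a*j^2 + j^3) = (-6*a^2 + 7*a*j - j^2)/(14*a^2 + 5*a*j - j^2)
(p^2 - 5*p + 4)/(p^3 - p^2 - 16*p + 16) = 1/(p + 4)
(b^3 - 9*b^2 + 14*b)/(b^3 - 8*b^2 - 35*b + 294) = b*(b - 2)/(b^2 - b - 42)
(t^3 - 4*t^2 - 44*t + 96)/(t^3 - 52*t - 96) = (t - 2)/(t + 2)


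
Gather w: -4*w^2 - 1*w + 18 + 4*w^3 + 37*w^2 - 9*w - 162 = 4*w^3 + 33*w^2 - 10*w - 144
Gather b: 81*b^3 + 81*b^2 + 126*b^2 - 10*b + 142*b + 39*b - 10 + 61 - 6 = 81*b^3 + 207*b^2 + 171*b + 45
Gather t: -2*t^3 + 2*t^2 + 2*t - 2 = -2*t^3 + 2*t^2 + 2*t - 2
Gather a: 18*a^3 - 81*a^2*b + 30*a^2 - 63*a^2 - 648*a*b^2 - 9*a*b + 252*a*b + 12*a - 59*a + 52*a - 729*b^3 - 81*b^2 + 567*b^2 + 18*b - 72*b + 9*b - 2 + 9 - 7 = 18*a^3 + a^2*(-81*b - 33) + a*(-648*b^2 + 243*b + 5) - 729*b^3 + 486*b^2 - 45*b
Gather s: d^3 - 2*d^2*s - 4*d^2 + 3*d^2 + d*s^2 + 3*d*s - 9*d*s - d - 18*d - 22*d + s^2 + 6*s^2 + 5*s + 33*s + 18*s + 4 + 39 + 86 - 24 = d^3 - d^2 - 41*d + s^2*(d + 7) + s*(-2*d^2 - 6*d + 56) + 105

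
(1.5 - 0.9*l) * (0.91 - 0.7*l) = 0.63*l^2 - 1.869*l + 1.365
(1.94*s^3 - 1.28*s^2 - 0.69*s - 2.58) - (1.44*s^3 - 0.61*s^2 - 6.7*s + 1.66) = 0.5*s^3 - 0.67*s^2 + 6.01*s - 4.24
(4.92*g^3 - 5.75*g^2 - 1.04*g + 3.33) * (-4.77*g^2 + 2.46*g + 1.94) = -23.4684*g^5 + 39.5307*g^4 + 0.360600000000001*g^3 - 29.5975*g^2 + 6.1742*g + 6.4602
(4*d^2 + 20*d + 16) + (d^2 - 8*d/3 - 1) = 5*d^2 + 52*d/3 + 15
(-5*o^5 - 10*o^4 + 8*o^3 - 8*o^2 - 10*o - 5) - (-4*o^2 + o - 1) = -5*o^5 - 10*o^4 + 8*o^3 - 4*o^2 - 11*o - 4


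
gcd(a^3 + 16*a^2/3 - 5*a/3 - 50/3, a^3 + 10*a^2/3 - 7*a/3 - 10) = a^2 + a/3 - 10/3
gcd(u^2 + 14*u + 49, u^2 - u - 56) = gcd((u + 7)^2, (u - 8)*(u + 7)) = u + 7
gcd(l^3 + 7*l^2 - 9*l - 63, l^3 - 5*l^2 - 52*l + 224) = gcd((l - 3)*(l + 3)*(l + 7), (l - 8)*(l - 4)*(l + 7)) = l + 7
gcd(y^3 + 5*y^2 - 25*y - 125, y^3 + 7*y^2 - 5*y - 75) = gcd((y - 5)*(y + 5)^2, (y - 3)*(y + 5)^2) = y^2 + 10*y + 25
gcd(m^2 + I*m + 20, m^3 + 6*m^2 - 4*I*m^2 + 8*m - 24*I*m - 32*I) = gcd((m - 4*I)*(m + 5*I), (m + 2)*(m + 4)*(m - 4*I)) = m - 4*I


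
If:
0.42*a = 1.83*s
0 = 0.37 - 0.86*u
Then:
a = 4.35714285714286*s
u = 0.43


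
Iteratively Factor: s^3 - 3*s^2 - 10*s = (s)*(s^2 - 3*s - 10) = s*(s - 5)*(s + 2)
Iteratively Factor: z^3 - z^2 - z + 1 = (z - 1)*(z^2 - 1) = (z - 1)^2*(z + 1)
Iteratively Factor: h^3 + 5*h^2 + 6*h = (h + 2)*(h^2 + 3*h) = h*(h + 2)*(h + 3)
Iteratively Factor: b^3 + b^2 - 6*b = (b)*(b^2 + b - 6) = b*(b - 2)*(b + 3)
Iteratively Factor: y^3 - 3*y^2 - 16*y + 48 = (y + 4)*(y^2 - 7*y + 12) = (y - 4)*(y + 4)*(y - 3)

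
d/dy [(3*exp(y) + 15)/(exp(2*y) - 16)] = 3*(-2*(exp(y) + 5)*exp(y) + exp(2*y) - 16)*exp(y)/(exp(2*y) - 16)^2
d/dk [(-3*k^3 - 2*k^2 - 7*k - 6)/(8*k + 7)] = (-48*k^3 - 79*k^2 - 28*k - 1)/(64*k^2 + 112*k + 49)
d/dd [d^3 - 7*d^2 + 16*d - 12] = 3*d^2 - 14*d + 16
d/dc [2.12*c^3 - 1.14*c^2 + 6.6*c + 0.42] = 6.36*c^2 - 2.28*c + 6.6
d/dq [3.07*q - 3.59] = 3.07000000000000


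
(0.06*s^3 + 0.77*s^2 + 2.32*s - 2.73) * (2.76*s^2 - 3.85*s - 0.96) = 0.1656*s^5 + 1.8942*s^4 + 3.3811*s^3 - 17.206*s^2 + 8.2833*s + 2.6208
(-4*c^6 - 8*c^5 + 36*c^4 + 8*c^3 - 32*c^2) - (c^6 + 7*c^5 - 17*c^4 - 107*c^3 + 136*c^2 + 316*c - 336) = -5*c^6 - 15*c^5 + 53*c^4 + 115*c^3 - 168*c^2 - 316*c + 336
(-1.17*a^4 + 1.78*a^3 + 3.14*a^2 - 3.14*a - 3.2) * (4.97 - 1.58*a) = 1.8486*a^5 - 8.6273*a^4 + 3.8854*a^3 + 20.567*a^2 - 10.5498*a - 15.904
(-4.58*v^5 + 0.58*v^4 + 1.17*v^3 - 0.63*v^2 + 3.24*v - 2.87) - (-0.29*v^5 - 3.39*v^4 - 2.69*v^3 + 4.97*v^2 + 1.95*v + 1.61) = -4.29*v^5 + 3.97*v^4 + 3.86*v^3 - 5.6*v^2 + 1.29*v - 4.48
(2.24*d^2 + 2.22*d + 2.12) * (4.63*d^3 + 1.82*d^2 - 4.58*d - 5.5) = 10.3712*d^5 + 14.3554*d^4 + 3.5968*d^3 - 18.6292*d^2 - 21.9196*d - 11.66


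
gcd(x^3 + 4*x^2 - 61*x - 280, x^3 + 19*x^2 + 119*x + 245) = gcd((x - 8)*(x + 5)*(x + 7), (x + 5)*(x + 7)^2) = x^2 + 12*x + 35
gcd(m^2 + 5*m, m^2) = m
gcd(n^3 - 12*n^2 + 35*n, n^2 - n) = n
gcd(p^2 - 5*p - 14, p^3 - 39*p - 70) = p^2 - 5*p - 14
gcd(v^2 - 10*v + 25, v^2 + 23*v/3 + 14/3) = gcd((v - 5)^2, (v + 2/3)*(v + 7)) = 1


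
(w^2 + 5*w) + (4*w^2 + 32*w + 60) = 5*w^2 + 37*w + 60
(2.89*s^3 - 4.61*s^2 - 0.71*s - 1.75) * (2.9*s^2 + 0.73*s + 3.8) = 8.381*s^5 - 11.2593*s^4 + 5.5577*s^3 - 23.1113*s^2 - 3.9755*s - 6.65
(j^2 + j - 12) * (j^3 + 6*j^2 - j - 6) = j^5 + 7*j^4 - 7*j^3 - 79*j^2 + 6*j + 72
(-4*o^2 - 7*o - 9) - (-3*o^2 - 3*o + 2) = -o^2 - 4*o - 11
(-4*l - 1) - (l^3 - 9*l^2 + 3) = -l^3 + 9*l^2 - 4*l - 4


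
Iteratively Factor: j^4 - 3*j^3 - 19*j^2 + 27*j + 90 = (j - 3)*(j^3 - 19*j - 30) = (j - 5)*(j - 3)*(j^2 + 5*j + 6) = (j - 5)*(j - 3)*(j + 2)*(j + 3)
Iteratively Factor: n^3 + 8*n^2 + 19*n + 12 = (n + 3)*(n^2 + 5*n + 4) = (n + 3)*(n + 4)*(n + 1)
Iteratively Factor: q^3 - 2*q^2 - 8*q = (q + 2)*(q^2 - 4*q) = (q - 4)*(q + 2)*(q)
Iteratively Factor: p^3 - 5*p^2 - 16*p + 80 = (p - 5)*(p^2 - 16) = (p - 5)*(p + 4)*(p - 4)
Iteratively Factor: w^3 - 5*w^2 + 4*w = (w)*(w^2 - 5*w + 4) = w*(w - 4)*(w - 1)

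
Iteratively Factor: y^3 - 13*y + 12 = (y + 4)*(y^2 - 4*y + 3) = (y - 3)*(y + 4)*(y - 1)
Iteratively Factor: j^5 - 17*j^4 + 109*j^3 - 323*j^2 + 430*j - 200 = (j - 2)*(j^4 - 15*j^3 + 79*j^2 - 165*j + 100) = (j - 4)*(j - 2)*(j^3 - 11*j^2 + 35*j - 25) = (j - 5)*(j - 4)*(j - 2)*(j^2 - 6*j + 5) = (j - 5)^2*(j - 4)*(j - 2)*(j - 1)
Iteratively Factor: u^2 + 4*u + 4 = (u + 2)*(u + 2)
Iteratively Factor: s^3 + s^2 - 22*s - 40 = (s - 5)*(s^2 + 6*s + 8) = (s - 5)*(s + 4)*(s + 2)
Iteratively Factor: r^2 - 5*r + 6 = (r - 3)*(r - 2)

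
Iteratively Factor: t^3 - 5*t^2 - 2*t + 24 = (t - 3)*(t^2 - 2*t - 8) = (t - 4)*(t - 3)*(t + 2)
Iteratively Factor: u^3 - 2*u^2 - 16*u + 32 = (u + 4)*(u^2 - 6*u + 8) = (u - 4)*(u + 4)*(u - 2)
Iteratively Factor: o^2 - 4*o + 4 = (o - 2)*(o - 2)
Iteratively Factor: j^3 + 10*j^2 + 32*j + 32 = (j + 4)*(j^2 + 6*j + 8) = (j + 4)^2*(j + 2)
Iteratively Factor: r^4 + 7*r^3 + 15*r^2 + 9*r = (r + 1)*(r^3 + 6*r^2 + 9*r) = (r + 1)*(r + 3)*(r^2 + 3*r) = (r + 1)*(r + 3)^2*(r)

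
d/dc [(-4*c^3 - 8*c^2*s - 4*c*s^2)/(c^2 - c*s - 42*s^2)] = 4*(c*(2*c - s)*(c^2 + 2*c*s + s^2) + (-c^2 + c*s + 42*s^2)*(3*c^2 + 4*c*s + s^2))/(-c^2 + c*s + 42*s^2)^2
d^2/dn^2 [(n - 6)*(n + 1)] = 2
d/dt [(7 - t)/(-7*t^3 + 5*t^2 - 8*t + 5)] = (7*t^3 - 5*t^2 + 8*t - (t - 7)*(21*t^2 - 10*t + 8) - 5)/(7*t^3 - 5*t^2 + 8*t - 5)^2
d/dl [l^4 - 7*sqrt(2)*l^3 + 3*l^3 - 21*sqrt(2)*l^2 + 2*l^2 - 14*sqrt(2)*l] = 4*l^3 - 21*sqrt(2)*l^2 + 9*l^2 - 42*sqrt(2)*l + 4*l - 14*sqrt(2)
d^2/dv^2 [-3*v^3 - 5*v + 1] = -18*v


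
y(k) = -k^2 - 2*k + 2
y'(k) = -2*k - 2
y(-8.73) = -56.75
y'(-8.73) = 15.46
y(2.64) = -10.25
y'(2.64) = -7.28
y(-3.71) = -4.34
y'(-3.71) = 5.42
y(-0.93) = 3.00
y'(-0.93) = -0.14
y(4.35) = -25.62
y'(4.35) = -10.70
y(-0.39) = 2.63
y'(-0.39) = -1.22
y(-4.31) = -7.96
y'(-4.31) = 6.62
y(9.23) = -101.65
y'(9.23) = -20.46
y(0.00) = 2.00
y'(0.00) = -2.00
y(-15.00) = -193.00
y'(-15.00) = 28.00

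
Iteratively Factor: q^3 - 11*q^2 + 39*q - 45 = (q - 3)*(q^2 - 8*q + 15) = (q - 3)^2*(q - 5)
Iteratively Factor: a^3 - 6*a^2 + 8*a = (a)*(a^2 - 6*a + 8) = a*(a - 2)*(a - 4)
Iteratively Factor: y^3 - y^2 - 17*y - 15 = (y - 5)*(y^2 + 4*y + 3) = (y - 5)*(y + 1)*(y + 3)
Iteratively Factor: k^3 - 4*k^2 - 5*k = (k)*(k^2 - 4*k - 5) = k*(k - 5)*(k + 1)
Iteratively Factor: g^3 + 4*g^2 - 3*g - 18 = (g + 3)*(g^2 + g - 6) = (g - 2)*(g + 3)*(g + 3)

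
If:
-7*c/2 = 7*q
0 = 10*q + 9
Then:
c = 9/5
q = -9/10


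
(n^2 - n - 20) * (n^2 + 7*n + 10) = n^4 + 6*n^3 - 17*n^2 - 150*n - 200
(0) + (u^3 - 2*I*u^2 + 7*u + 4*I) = u^3 - 2*I*u^2 + 7*u + 4*I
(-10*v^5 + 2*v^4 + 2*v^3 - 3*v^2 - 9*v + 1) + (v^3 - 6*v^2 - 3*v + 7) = -10*v^5 + 2*v^4 + 3*v^3 - 9*v^2 - 12*v + 8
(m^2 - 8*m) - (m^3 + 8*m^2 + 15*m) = -m^3 - 7*m^2 - 23*m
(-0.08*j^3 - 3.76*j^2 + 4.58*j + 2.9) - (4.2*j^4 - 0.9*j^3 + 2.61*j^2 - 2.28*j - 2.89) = -4.2*j^4 + 0.82*j^3 - 6.37*j^2 + 6.86*j + 5.79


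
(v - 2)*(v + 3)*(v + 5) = v^3 + 6*v^2 - v - 30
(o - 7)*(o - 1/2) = o^2 - 15*o/2 + 7/2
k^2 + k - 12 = (k - 3)*(k + 4)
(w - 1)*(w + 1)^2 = w^3 + w^2 - w - 1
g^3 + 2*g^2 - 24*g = g*(g - 4)*(g + 6)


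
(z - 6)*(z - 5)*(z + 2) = z^3 - 9*z^2 + 8*z + 60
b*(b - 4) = b^2 - 4*b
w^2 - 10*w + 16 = (w - 8)*(w - 2)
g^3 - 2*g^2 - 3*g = g*(g - 3)*(g + 1)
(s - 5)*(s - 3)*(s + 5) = s^3 - 3*s^2 - 25*s + 75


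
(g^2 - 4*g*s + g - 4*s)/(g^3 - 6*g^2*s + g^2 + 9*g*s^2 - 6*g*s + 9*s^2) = (g - 4*s)/(g^2 - 6*g*s + 9*s^2)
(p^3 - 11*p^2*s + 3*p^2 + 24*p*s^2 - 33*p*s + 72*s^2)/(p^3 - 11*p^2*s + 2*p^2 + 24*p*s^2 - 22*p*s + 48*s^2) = (p + 3)/(p + 2)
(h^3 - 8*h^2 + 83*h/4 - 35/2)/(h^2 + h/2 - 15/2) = (h^2 - 11*h/2 + 7)/(h + 3)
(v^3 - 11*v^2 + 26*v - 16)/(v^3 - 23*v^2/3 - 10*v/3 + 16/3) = 3*(v^2 - 3*v + 2)/(3*v^2 + v - 2)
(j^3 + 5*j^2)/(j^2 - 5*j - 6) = j^2*(j + 5)/(j^2 - 5*j - 6)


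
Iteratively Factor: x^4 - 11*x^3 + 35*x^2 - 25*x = (x - 5)*(x^3 - 6*x^2 + 5*x) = (x - 5)*(x - 1)*(x^2 - 5*x) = (x - 5)^2*(x - 1)*(x)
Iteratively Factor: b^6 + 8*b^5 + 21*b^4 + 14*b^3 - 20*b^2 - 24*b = (b - 1)*(b^5 + 9*b^4 + 30*b^3 + 44*b^2 + 24*b) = (b - 1)*(b + 2)*(b^4 + 7*b^3 + 16*b^2 + 12*b) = b*(b - 1)*(b + 2)*(b^3 + 7*b^2 + 16*b + 12) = b*(b - 1)*(b + 2)^2*(b^2 + 5*b + 6) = b*(b - 1)*(b + 2)^3*(b + 3)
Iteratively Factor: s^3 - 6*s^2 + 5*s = (s)*(s^2 - 6*s + 5) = s*(s - 1)*(s - 5)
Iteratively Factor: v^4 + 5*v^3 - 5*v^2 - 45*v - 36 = (v + 4)*(v^3 + v^2 - 9*v - 9) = (v + 1)*(v + 4)*(v^2 - 9) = (v - 3)*(v + 1)*(v + 4)*(v + 3)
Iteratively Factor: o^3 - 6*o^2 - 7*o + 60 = (o - 4)*(o^2 - 2*o - 15) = (o - 4)*(o + 3)*(o - 5)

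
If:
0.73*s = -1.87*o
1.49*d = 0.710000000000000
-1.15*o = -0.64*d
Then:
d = 0.48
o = 0.27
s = -0.68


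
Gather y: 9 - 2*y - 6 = 3 - 2*y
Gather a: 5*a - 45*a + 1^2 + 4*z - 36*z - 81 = -40*a - 32*z - 80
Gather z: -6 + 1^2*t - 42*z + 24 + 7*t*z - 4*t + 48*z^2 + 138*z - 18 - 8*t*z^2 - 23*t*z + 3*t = z^2*(48 - 8*t) + z*(96 - 16*t)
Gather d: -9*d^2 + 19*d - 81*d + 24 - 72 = -9*d^2 - 62*d - 48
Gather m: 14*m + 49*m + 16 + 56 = 63*m + 72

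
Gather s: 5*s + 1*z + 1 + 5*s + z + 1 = 10*s + 2*z + 2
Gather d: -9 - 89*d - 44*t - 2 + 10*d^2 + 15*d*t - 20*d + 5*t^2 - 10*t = 10*d^2 + d*(15*t - 109) + 5*t^2 - 54*t - 11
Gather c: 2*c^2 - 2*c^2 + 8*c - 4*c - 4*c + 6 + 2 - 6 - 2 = 0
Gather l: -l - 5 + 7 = 2 - l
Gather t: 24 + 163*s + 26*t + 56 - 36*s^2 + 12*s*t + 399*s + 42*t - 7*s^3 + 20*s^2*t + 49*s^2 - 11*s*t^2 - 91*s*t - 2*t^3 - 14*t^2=-7*s^3 + 13*s^2 + 562*s - 2*t^3 + t^2*(-11*s - 14) + t*(20*s^2 - 79*s + 68) + 80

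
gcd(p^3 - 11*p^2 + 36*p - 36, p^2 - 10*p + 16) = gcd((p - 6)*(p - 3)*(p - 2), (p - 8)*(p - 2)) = p - 2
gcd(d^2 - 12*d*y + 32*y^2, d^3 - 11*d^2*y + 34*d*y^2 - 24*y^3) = -d + 4*y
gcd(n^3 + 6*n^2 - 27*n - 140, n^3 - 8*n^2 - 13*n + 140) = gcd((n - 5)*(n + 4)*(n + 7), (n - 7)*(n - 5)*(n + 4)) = n^2 - n - 20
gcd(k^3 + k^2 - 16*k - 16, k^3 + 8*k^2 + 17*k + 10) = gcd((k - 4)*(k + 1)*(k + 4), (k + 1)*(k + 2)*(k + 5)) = k + 1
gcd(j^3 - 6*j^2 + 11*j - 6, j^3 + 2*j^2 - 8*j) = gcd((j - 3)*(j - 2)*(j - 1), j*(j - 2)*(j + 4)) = j - 2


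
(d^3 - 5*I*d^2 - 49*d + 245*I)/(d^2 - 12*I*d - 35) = (d^2 - 49)/(d - 7*I)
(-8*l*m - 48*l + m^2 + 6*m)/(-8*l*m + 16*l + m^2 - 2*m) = (m + 6)/(m - 2)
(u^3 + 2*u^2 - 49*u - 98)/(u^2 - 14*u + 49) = (u^2 + 9*u + 14)/(u - 7)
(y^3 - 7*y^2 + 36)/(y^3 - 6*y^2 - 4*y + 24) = (y - 3)/(y - 2)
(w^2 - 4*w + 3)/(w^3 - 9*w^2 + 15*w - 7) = (w - 3)/(w^2 - 8*w + 7)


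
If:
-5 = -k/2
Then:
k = 10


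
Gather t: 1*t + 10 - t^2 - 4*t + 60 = -t^2 - 3*t + 70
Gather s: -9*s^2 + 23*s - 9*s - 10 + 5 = -9*s^2 + 14*s - 5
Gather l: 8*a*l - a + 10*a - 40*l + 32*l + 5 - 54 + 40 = 9*a + l*(8*a - 8) - 9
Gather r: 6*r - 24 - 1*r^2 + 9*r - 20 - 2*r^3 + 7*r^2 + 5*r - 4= -2*r^3 + 6*r^2 + 20*r - 48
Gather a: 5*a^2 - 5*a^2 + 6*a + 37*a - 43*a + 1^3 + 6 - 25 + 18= 0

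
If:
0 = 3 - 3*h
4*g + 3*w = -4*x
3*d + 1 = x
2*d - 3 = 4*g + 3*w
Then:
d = -1/14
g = -3*w/4 - 11/14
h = 1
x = 11/14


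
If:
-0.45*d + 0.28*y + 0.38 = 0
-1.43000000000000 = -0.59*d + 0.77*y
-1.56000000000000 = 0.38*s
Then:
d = -0.59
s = -4.11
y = -2.31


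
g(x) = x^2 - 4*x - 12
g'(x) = 2*x - 4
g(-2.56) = 4.79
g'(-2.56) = -9.12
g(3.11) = -14.77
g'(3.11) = 2.22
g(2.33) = -15.89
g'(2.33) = 0.66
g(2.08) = -15.99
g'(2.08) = 0.16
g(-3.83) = 17.99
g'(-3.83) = -11.66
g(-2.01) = 0.08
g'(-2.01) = -8.02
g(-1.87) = -1.02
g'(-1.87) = -7.74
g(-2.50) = 4.25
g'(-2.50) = -9.00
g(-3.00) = 9.00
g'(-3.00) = -10.00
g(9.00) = 33.00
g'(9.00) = 14.00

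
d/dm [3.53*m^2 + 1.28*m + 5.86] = 7.06*m + 1.28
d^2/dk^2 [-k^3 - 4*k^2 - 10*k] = -6*k - 8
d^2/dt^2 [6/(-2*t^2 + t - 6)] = 12*(4*t^2 - 2*t - (4*t - 1)^2 + 12)/(2*t^2 - t + 6)^3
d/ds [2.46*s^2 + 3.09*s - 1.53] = 4.92*s + 3.09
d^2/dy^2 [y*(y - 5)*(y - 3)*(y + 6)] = 12*y^2 - 12*y - 66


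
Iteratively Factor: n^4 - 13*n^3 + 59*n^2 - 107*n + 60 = (n - 5)*(n^3 - 8*n^2 + 19*n - 12) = (n - 5)*(n - 3)*(n^2 - 5*n + 4) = (n - 5)*(n - 3)*(n - 1)*(n - 4)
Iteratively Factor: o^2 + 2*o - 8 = (o - 2)*(o + 4)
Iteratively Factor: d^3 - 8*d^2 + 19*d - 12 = (d - 3)*(d^2 - 5*d + 4) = (d - 3)*(d - 1)*(d - 4)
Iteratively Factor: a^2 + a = (a + 1)*(a)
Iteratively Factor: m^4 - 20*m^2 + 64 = (m + 2)*(m^3 - 2*m^2 - 16*m + 32) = (m - 4)*(m + 2)*(m^2 + 2*m - 8) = (m - 4)*(m - 2)*(m + 2)*(m + 4)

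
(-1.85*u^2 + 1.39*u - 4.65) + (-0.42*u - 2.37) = -1.85*u^2 + 0.97*u - 7.02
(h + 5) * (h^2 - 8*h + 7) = h^3 - 3*h^2 - 33*h + 35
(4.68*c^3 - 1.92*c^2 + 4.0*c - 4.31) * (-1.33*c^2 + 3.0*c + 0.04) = -6.2244*c^5 + 16.5936*c^4 - 10.8928*c^3 + 17.6555*c^2 - 12.77*c - 0.1724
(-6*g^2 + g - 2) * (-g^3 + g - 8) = 6*g^5 - g^4 - 4*g^3 + 49*g^2 - 10*g + 16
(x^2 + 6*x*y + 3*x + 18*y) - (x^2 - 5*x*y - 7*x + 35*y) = 11*x*y + 10*x - 17*y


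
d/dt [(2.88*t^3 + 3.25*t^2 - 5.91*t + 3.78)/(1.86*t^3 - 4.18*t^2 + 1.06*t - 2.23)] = (3.5527136788005e-15*t^5 - 18.0834*t^4 + 28.0908*t^3 - 61.6184*t^2 + 17.1058*t + 9.1725)/(3.4596*t^6 - 15.5496*t^5 + 21.4156*t^4 - 17.1572*t^3 + 19.7664*t^2 - 4.7276*t + 4.9729)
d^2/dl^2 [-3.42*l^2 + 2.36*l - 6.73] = -6.84000000000000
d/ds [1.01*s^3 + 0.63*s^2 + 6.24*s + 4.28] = 3.03*s^2 + 1.26*s + 6.24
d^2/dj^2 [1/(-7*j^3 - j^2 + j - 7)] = 2*((21*j + 1)*(7*j^3 + j^2 - j + 7) - (21*j^2 + 2*j - 1)^2)/(7*j^3 + j^2 - j + 7)^3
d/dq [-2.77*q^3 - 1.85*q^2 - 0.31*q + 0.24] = -8.31*q^2 - 3.7*q - 0.31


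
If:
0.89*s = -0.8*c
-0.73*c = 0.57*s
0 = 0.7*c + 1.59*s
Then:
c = 0.00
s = 0.00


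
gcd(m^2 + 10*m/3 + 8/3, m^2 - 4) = m + 2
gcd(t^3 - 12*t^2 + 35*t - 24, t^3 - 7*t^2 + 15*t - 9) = t^2 - 4*t + 3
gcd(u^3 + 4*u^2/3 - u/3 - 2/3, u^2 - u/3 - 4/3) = u + 1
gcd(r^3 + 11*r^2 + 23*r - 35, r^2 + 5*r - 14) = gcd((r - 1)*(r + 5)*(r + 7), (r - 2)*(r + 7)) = r + 7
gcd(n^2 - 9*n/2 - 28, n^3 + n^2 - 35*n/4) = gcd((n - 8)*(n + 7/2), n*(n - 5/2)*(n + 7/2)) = n + 7/2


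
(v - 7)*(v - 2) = v^2 - 9*v + 14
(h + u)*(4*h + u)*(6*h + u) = 24*h^3 + 34*h^2*u + 11*h*u^2 + u^3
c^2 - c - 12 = (c - 4)*(c + 3)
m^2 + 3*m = m*(m + 3)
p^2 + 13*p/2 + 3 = (p + 1/2)*(p + 6)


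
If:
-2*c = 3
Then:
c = -3/2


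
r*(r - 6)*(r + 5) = r^3 - r^2 - 30*r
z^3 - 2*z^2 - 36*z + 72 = (z - 6)*(z - 2)*(z + 6)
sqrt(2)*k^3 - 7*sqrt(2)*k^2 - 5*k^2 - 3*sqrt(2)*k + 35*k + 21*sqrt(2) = (k - 7)*(k - 3*sqrt(2))*(sqrt(2)*k + 1)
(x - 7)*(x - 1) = x^2 - 8*x + 7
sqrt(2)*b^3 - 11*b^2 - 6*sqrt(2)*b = b*(b - 6*sqrt(2))*(sqrt(2)*b + 1)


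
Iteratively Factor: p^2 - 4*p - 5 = (p + 1)*(p - 5)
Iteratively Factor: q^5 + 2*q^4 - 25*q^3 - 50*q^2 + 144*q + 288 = (q + 4)*(q^4 - 2*q^3 - 17*q^2 + 18*q + 72) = (q - 4)*(q + 4)*(q^3 + 2*q^2 - 9*q - 18) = (q - 4)*(q - 3)*(q + 4)*(q^2 + 5*q + 6) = (q - 4)*(q - 3)*(q + 2)*(q + 4)*(q + 3)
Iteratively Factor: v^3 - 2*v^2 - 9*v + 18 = (v + 3)*(v^2 - 5*v + 6) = (v - 3)*(v + 3)*(v - 2)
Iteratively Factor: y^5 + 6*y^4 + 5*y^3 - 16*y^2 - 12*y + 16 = (y - 1)*(y^4 + 7*y^3 + 12*y^2 - 4*y - 16) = (y - 1)^2*(y^3 + 8*y^2 + 20*y + 16) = (y - 1)^2*(y + 2)*(y^2 + 6*y + 8) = (y - 1)^2*(y + 2)^2*(y + 4)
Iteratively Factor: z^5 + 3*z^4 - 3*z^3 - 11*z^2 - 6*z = (z + 1)*(z^4 + 2*z^3 - 5*z^2 - 6*z) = z*(z + 1)*(z^3 + 2*z^2 - 5*z - 6) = z*(z - 2)*(z + 1)*(z^2 + 4*z + 3) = z*(z - 2)*(z + 1)*(z + 3)*(z + 1)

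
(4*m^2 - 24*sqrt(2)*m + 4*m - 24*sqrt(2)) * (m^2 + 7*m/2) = 4*m^4 - 24*sqrt(2)*m^3 + 18*m^3 - 108*sqrt(2)*m^2 + 14*m^2 - 84*sqrt(2)*m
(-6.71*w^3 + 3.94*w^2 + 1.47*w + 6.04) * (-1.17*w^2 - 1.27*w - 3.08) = 7.8507*w^5 + 3.9119*w^4 + 13.9431*w^3 - 21.0689*w^2 - 12.1984*w - 18.6032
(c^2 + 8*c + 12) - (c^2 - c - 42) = 9*c + 54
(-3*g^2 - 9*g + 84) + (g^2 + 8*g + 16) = -2*g^2 - g + 100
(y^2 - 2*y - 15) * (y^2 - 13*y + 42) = y^4 - 15*y^3 + 53*y^2 + 111*y - 630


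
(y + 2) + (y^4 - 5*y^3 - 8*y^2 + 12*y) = y^4 - 5*y^3 - 8*y^2 + 13*y + 2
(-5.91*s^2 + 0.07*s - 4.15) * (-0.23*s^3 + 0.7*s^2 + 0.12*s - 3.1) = 1.3593*s^5 - 4.1531*s^4 + 0.2943*s^3 + 15.4244*s^2 - 0.715*s + 12.865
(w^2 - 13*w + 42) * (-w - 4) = -w^3 + 9*w^2 + 10*w - 168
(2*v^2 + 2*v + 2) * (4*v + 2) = 8*v^3 + 12*v^2 + 12*v + 4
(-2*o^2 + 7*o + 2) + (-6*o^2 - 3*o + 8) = -8*o^2 + 4*o + 10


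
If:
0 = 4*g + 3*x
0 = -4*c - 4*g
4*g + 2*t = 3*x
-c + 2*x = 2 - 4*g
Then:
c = -6/7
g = 6/7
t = -24/7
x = -8/7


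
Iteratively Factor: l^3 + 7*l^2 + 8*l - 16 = (l + 4)*(l^2 + 3*l - 4) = (l + 4)^2*(l - 1)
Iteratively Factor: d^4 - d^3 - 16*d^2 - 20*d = (d + 2)*(d^3 - 3*d^2 - 10*d) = (d + 2)^2*(d^2 - 5*d) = (d - 5)*(d + 2)^2*(d)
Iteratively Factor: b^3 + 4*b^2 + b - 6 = (b + 2)*(b^2 + 2*b - 3) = (b + 2)*(b + 3)*(b - 1)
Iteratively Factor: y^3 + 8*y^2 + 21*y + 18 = (y + 2)*(y^2 + 6*y + 9) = (y + 2)*(y + 3)*(y + 3)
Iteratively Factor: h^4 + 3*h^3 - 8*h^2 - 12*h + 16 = (h - 2)*(h^3 + 5*h^2 + 2*h - 8) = (h - 2)*(h - 1)*(h^2 + 6*h + 8) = (h - 2)*(h - 1)*(h + 4)*(h + 2)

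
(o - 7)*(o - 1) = o^2 - 8*o + 7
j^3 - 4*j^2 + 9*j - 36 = (j - 4)*(j - 3*I)*(j + 3*I)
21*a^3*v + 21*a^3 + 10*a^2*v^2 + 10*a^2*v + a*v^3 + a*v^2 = (3*a + v)*(7*a + v)*(a*v + a)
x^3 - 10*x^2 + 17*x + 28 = (x - 7)*(x - 4)*(x + 1)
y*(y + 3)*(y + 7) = y^3 + 10*y^2 + 21*y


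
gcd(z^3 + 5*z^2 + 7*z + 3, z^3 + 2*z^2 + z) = z^2 + 2*z + 1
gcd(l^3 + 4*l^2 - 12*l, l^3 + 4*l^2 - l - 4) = 1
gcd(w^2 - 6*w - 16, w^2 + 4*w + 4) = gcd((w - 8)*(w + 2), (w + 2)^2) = w + 2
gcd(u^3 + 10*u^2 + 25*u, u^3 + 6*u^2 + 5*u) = u^2 + 5*u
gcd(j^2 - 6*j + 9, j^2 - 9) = j - 3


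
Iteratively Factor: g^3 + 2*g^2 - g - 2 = (g + 1)*(g^2 + g - 2) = (g - 1)*(g + 1)*(g + 2)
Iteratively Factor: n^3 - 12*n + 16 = (n - 2)*(n^2 + 2*n - 8) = (n - 2)^2*(n + 4)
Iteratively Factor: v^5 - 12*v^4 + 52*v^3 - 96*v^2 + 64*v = (v - 4)*(v^4 - 8*v^3 + 20*v^2 - 16*v) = (v - 4)*(v - 2)*(v^3 - 6*v^2 + 8*v) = (v - 4)*(v - 2)^2*(v^2 - 4*v) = v*(v - 4)*(v - 2)^2*(v - 4)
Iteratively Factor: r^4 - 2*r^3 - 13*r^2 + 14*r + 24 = (r - 4)*(r^3 + 2*r^2 - 5*r - 6) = (r - 4)*(r + 1)*(r^2 + r - 6) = (r - 4)*(r - 2)*(r + 1)*(r + 3)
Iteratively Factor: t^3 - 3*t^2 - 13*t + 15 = (t - 5)*(t^2 + 2*t - 3) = (t - 5)*(t - 1)*(t + 3)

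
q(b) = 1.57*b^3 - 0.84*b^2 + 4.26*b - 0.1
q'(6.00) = 163.74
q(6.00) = 334.34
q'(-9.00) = 400.89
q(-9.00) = -1251.01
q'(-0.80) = 8.62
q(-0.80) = -4.85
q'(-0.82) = 8.80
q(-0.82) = -5.02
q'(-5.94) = 180.42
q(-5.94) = -384.09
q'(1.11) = 8.20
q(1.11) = 5.74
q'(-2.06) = 27.71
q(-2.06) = -26.16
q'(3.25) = 48.55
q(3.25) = 58.77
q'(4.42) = 88.85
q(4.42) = 137.89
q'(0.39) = 4.32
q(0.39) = 1.53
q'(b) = 4.71*b^2 - 1.68*b + 4.26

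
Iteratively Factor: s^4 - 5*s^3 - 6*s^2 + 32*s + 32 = (s + 1)*(s^3 - 6*s^2 + 32) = (s - 4)*(s + 1)*(s^2 - 2*s - 8) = (s - 4)*(s + 1)*(s + 2)*(s - 4)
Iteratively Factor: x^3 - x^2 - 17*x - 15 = (x - 5)*(x^2 + 4*x + 3) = (x - 5)*(x + 3)*(x + 1)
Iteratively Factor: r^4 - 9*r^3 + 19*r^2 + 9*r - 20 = (r - 5)*(r^3 - 4*r^2 - r + 4) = (r - 5)*(r + 1)*(r^2 - 5*r + 4) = (r - 5)*(r - 1)*(r + 1)*(r - 4)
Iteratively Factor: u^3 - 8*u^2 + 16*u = (u - 4)*(u^2 - 4*u) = u*(u - 4)*(u - 4)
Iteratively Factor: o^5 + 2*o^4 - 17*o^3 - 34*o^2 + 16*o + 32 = (o + 1)*(o^4 + o^3 - 18*o^2 - 16*o + 32) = (o - 4)*(o + 1)*(o^3 + 5*o^2 + 2*o - 8) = (o - 4)*(o + 1)*(o + 4)*(o^2 + o - 2) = (o - 4)*(o - 1)*(o + 1)*(o + 4)*(o + 2)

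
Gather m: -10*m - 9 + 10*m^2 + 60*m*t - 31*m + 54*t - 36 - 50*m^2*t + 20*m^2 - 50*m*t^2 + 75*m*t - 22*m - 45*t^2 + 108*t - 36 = m^2*(30 - 50*t) + m*(-50*t^2 + 135*t - 63) - 45*t^2 + 162*t - 81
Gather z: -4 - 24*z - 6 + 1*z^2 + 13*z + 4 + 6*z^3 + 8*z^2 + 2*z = 6*z^3 + 9*z^2 - 9*z - 6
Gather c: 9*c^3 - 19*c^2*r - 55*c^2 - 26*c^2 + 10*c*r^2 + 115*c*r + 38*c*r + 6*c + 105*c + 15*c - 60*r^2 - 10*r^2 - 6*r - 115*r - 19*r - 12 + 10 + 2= 9*c^3 + c^2*(-19*r - 81) + c*(10*r^2 + 153*r + 126) - 70*r^2 - 140*r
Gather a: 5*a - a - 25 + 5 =4*a - 20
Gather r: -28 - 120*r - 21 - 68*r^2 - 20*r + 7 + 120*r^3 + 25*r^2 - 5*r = 120*r^3 - 43*r^2 - 145*r - 42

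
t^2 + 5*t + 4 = (t + 1)*(t + 4)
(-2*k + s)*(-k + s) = 2*k^2 - 3*k*s + s^2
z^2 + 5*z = z*(z + 5)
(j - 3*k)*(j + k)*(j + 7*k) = j^3 + 5*j^2*k - 17*j*k^2 - 21*k^3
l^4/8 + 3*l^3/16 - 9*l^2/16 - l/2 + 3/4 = (l/4 + 1/2)*(l/2 + 1)*(l - 3/2)*(l - 1)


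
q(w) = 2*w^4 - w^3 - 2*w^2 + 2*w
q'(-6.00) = -1810.00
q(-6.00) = 2724.00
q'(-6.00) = -1810.00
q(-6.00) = 2724.00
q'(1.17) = 6.03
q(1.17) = 1.75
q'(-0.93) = -3.31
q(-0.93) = -1.29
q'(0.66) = 0.35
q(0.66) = 0.54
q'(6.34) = 1894.77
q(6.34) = 2908.82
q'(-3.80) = -465.10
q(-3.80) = 435.42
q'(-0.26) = 2.70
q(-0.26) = -0.63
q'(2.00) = 46.00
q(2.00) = 20.00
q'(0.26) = 0.90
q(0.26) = 0.38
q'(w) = 8*w^3 - 3*w^2 - 4*w + 2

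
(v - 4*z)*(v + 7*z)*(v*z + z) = v^3*z + 3*v^2*z^2 + v^2*z - 28*v*z^3 + 3*v*z^2 - 28*z^3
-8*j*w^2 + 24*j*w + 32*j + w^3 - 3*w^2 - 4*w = (-8*j + w)*(w - 4)*(w + 1)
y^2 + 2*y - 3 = (y - 1)*(y + 3)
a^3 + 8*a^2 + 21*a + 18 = (a + 2)*(a + 3)^2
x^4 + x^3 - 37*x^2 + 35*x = x*(x - 5)*(x - 1)*(x + 7)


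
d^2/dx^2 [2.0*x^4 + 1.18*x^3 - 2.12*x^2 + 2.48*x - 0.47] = 24.0*x^2 + 7.08*x - 4.24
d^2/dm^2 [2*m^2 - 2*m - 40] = 4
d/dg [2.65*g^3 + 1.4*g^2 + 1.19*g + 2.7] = 7.95*g^2 + 2.8*g + 1.19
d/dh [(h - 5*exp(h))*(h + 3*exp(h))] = -2*h*exp(h) + 2*h - 30*exp(2*h) - 2*exp(h)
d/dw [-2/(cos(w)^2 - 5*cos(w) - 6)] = 2*(5 - 2*cos(w))*sin(w)/(sin(w)^2 + 5*cos(w) + 5)^2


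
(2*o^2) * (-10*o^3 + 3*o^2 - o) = -20*o^5 + 6*o^4 - 2*o^3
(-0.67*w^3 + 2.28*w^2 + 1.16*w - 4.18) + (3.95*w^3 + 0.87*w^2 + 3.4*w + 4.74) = 3.28*w^3 + 3.15*w^2 + 4.56*w + 0.56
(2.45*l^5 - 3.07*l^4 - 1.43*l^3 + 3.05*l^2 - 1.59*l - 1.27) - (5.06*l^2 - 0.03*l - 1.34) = 2.45*l^5 - 3.07*l^4 - 1.43*l^3 - 2.01*l^2 - 1.56*l + 0.0700000000000001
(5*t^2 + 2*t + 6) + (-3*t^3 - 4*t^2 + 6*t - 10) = -3*t^3 + t^2 + 8*t - 4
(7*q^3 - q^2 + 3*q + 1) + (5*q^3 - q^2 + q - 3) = 12*q^3 - 2*q^2 + 4*q - 2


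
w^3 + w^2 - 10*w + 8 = (w - 2)*(w - 1)*(w + 4)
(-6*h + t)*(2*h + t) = -12*h^2 - 4*h*t + t^2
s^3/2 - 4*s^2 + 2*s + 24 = (s/2 + 1)*(s - 6)*(s - 4)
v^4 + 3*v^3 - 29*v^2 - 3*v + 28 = (v - 4)*(v - 1)*(v + 1)*(v + 7)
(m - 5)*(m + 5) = m^2 - 25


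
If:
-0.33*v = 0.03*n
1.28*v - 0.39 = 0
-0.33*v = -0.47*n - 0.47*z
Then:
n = -3.35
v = 0.30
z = 3.57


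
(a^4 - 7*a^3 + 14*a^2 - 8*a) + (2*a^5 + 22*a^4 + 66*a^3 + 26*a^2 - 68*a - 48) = 2*a^5 + 23*a^4 + 59*a^3 + 40*a^2 - 76*a - 48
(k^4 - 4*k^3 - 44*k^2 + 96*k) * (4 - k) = -k^5 + 8*k^4 + 28*k^3 - 272*k^2 + 384*k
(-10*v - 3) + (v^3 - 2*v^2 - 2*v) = v^3 - 2*v^2 - 12*v - 3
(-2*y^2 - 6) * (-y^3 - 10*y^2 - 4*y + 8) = 2*y^5 + 20*y^4 + 14*y^3 + 44*y^2 + 24*y - 48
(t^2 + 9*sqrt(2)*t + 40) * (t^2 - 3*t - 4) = t^4 - 3*t^3 + 9*sqrt(2)*t^3 - 27*sqrt(2)*t^2 + 36*t^2 - 120*t - 36*sqrt(2)*t - 160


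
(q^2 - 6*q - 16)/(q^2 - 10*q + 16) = (q + 2)/(q - 2)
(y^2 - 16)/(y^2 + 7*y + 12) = (y - 4)/(y + 3)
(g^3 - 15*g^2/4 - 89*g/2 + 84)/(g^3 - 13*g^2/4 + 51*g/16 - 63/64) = 16*(g^2 - 2*g - 48)/(16*g^2 - 24*g + 9)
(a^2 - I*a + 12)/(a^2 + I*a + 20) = (a + 3*I)/(a + 5*I)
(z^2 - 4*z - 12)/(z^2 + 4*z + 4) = (z - 6)/(z + 2)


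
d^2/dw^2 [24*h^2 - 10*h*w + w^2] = 2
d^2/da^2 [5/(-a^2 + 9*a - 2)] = 10*(a^2 - 9*a - (2*a - 9)^2 + 2)/(a^2 - 9*a + 2)^3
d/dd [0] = 0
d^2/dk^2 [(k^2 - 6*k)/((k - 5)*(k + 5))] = 2*(-6*k^3 + 75*k^2 - 450*k + 625)/(k^6 - 75*k^4 + 1875*k^2 - 15625)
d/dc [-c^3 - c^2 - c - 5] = -3*c^2 - 2*c - 1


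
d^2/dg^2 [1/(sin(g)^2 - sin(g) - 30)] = (4*sin(g)^4 - 3*sin(g)^3 + 115*sin(g)^2 - 24*sin(g) - 62)/(sin(g) + cos(g)^2 + 29)^3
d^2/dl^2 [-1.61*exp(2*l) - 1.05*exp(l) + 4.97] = (-6.44*exp(l) - 1.05)*exp(l)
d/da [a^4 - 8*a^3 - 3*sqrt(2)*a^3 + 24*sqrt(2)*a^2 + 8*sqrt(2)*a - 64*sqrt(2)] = 4*a^3 - 24*a^2 - 9*sqrt(2)*a^2 + 48*sqrt(2)*a + 8*sqrt(2)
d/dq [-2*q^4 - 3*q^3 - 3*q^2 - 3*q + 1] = -8*q^3 - 9*q^2 - 6*q - 3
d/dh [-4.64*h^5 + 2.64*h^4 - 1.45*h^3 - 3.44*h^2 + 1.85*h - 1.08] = -23.2*h^4 + 10.56*h^3 - 4.35*h^2 - 6.88*h + 1.85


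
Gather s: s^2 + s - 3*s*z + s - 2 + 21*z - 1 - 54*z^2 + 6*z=s^2 + s*(2 - 3*z) - 54*z^2 + 27*z - 3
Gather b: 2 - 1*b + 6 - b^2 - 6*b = -b^2 - 7*b + 8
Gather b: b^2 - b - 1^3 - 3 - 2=b^2 - b - 6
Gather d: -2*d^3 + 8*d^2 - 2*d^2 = -2*d^3 + 6*d^2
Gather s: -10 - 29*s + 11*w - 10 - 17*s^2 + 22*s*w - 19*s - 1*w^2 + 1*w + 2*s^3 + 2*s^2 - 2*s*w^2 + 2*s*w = 2*s^3 - 15*s^2 + s*(-2*w^2 + 24*w - 48) - w^2 + 12*w - 20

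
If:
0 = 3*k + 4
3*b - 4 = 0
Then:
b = 4/3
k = -4/3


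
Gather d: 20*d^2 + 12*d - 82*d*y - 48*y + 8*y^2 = 20*d^2 + d*(12 - 82*y) + 8*y^2 - 48*y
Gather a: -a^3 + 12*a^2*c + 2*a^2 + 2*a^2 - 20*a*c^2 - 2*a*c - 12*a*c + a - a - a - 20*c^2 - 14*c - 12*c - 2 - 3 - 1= -a^3 + a^2*(12*c + 4) + a*(-20*c^2 - 14*c - 1) - 20*c^2 - 26*c - 6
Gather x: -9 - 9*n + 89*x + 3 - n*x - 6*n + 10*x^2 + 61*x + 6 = -15*n + 10*x^2 + x*(150 - n)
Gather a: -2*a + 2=2 - 2*a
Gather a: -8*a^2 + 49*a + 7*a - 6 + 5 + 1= -8*a^2 + 56*a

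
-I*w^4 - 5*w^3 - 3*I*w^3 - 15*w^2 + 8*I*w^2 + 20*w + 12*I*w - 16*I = (w + 4)*(w - 4*I)*(w - I)*(-I*w + I)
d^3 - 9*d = d*(d - 3)*(d + 3)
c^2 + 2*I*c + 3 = (c - I)*(c + 3*I)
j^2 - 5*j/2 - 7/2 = (j - 7/2)*(j + 1)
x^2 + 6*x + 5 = (x + 1)*(x + 5)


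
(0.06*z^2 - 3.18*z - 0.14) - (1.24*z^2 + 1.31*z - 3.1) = -1.18*z^2 - 4.49*z + 2.96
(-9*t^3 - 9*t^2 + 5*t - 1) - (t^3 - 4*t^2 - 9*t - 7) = -10*t^3 - 5*t^2 + 14*t + 6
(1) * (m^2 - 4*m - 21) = m^2 - 4*m - 21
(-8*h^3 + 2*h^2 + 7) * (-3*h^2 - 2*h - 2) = 24*h^5 + 10*h^4 + 12*h^3 - 25*h^2 - 14*h - 14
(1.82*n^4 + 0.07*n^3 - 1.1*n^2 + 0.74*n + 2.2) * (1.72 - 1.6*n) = -2.912*n^5 + 3.0184*n^4 + 1.8804*n^3 - 3.076*n^2 - 2.2472*n + 3.784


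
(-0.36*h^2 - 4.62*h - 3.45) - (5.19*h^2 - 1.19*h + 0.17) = -5.55*h^2 - 3.43*h - 3.62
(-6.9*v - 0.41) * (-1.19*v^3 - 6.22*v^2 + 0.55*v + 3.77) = 8.211*v^4 + 43.4059*v^3 - 1.2448*v^2 - 26.2385*v - 1.5457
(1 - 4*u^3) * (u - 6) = -4*u^4 + 24*u^3 + u - 6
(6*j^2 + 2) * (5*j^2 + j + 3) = 30*j^4 + 6*j^3 + 28*j^2 + 2*j + 6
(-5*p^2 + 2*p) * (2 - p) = 5*p^3 - 12*p^2 + 4*p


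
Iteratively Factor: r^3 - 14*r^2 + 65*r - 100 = (r - 5)*(r^2 - 9*r + 20) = (r - 5)*(r - 4)*(r - 5)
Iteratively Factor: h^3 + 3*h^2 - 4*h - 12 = (h + 2)*(h^2 + h - 6) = (h + 2)*(h + 3)*(h - 2)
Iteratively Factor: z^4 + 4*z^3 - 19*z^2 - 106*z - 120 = (z - 5)*(z^3 + 9*z^2 + 26*z + 24) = (z - 5)*(z + 4)*(z^2 + 5*z + 6) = (z - 5)*(z + 3)*(z + 4)*(z + 2)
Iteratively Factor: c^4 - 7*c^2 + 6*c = (c)*(c^3 - 7*c + 6) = c*(c - 2)*(c^2 + 2*c - 3) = c*(c - 2)*(c - 1)*(c + 3)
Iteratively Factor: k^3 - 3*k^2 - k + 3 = (k - 1)*(k^2 - 2*k - 3) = (k - 3)*(k - 1)*(k + 1)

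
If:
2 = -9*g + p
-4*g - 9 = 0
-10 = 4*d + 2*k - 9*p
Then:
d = -k/2 - 697/16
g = -9/4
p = -73/4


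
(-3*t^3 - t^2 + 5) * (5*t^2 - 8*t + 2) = -15*t^5 + 19*t^4 + 2*t^3 + 23*t^2 - 40*t + 10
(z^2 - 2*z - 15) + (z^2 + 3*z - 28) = 2*z^2 + z - 43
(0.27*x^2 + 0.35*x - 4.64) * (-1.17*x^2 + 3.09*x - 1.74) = -0.3159*x^4 + 0.4248*x^3 + 6.0405*x^2 - 14.9466*x + 8.0736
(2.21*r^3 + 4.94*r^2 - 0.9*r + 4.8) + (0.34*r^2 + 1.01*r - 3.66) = 2.21*r^3 + 5.28*r^2 + 0.11*r + 1.14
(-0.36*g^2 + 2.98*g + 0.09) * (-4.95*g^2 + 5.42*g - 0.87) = 1.782*g^4 - 16.7022*g^3 + 16.0193*g^2 - 2.1048*g - 0.0783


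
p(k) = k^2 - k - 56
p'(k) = 2*k - 1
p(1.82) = -54.51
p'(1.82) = 2.64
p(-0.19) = -55.77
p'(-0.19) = -1.38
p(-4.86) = -27.52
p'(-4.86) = -10.72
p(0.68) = -56.22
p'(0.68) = 0.36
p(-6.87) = -1.93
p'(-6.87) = -14.74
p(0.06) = -56.06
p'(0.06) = -0.88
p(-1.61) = -51.80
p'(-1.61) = -4.22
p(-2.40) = -47.84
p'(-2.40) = -5.80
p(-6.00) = -14.00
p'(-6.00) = -13.00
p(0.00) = -56.00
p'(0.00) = -1.00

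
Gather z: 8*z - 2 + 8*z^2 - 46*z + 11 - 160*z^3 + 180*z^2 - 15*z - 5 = -160*z^3 + 188*z^2 - 53*z + 4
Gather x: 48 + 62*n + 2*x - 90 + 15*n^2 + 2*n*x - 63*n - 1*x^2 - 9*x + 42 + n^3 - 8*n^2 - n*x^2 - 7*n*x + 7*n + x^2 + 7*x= n^3 + 7*n^2 - n*x^2 - 5*n*x + 6*n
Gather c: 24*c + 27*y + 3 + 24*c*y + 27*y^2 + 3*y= c*(24*y + 24) + 27*y^2 + 30*y + 3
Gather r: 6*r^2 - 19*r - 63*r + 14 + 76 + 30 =6*r^2 - 82*r + 120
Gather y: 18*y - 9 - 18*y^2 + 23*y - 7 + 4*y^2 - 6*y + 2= -14*y^2 + 35*y - 14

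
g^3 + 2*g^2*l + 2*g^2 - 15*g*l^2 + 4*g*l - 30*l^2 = (g + 2)*(g - 3*l)*(g + 5*l)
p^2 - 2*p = p*(p - 2)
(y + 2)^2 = y^2 + 4*y + 4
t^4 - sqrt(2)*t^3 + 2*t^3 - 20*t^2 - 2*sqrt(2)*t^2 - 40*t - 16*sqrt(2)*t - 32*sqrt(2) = (t + 2)*(t - 4*sqrt(2))*(t + sqrt(2))*(t + 2*sqrt(2))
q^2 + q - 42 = (q - 6)*(q + 7)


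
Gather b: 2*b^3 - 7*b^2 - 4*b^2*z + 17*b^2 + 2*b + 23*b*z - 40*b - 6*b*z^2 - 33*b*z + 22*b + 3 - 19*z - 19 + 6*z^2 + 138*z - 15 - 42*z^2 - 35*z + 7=2*b^3 + b^2*(10 - 4*z) + b*(-6*z^2 - 10*z - 16) - 36*z^2 + 84*z - 24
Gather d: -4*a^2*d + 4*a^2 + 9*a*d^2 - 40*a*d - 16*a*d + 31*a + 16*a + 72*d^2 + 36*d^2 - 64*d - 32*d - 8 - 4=4*a^2 + 47*a + d^2*(9*a + 108) + d*(-4*a^2 - 56*a - 96) - 12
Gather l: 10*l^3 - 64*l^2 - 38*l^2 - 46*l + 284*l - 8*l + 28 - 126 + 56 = 10*l^3 - 102*l^2 + 230*l - 42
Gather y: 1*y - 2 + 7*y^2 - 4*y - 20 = 7*y^2 - 3*y - 22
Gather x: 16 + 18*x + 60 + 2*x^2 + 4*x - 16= 2*x^2 + 22*x + 60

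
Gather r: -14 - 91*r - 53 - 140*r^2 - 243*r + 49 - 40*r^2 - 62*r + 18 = -180*r^2 - 396*r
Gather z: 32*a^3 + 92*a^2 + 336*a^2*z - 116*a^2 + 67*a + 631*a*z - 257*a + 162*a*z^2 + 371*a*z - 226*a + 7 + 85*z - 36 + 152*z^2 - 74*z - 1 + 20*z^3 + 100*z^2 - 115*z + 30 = 32*a^3 - 24*a^2 - 416*a + 20*z^3 + z^2*(162*a + 252) + z*(336*a^2 + 1002*a - 104)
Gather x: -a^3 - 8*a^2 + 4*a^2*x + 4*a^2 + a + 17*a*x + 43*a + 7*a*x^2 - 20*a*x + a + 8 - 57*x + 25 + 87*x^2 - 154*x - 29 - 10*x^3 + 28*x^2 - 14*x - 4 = -a^3 - 4*a^2 + 45*a - 10*x^3 + x^2*(7*a + 115) + x*(4*a^2 - 3*a - 225)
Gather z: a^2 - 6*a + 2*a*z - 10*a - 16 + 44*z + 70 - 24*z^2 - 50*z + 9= a^2 - 16*a - 24*z^2 + z*(2*a - 6) + 63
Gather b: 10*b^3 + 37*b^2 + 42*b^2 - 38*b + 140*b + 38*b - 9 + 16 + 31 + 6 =10*b^3 + 79*b^2 + 140*b + 44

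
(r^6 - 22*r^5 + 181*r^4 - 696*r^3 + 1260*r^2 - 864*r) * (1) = r^6 - 22*r^5 + 181*r^4 - 696*r^3 + 1260*r^2 - 864*r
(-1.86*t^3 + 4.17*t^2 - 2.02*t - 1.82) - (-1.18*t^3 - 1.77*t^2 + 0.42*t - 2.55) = -0.68*t^3 + 5.94*t^2 - 2.44*t + 0.73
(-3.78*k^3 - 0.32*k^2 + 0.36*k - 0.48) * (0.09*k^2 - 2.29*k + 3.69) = -0.3402*k^5 + 8.6274*k^4 - 13.183*k^3 - 2.0484*k^2 + 2.4276*k - 1.7712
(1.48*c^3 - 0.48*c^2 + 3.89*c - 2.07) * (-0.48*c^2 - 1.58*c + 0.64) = -0.7104*c^5 - 2.108*c^4 - 0.1616*c^3 - 5.4598*c^2 + 5.7602*c - 1.3248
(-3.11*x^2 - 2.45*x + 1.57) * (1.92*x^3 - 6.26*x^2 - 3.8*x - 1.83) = -5.9712*x^5 + 14.7646*x^4 + 30.1694*x^3 + 5.1731*x^2 - 1.4825*x - 2.8731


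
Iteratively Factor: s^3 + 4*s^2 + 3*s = (s + 1)*(s^2 + 3*s) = (s + 1)*(s + 3)*(s)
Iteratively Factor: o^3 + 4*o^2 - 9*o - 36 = (o - 3)*(o^2 + 7*o + 12) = (o - 3)*(o + 3)*(o + 4)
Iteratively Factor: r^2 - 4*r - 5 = (r - 5)*(r + 1)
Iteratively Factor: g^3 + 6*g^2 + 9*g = (g + 3)*(g^2 + 3*g) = (g + 3)^2*(g)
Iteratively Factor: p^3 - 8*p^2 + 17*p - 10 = (p - 5)*(p^2 - 3*p + 2) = (p - 5)*(p - 2)*(p - 1)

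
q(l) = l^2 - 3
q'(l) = 2*l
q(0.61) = -2.63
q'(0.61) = 1.22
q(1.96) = 0.84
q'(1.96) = 3.92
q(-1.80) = 0.24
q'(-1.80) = -3.60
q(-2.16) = 1.67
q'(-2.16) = -4.32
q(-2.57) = 3.60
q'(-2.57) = -5.14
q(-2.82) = 4.95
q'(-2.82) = -5.64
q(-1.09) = -1.81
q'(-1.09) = -2.18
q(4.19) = 14.56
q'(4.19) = 8.38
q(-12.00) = 141.00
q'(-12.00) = -24.00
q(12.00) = 141.00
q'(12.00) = 24.00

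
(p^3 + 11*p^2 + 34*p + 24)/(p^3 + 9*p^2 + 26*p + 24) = (p^2 + 7*p + 6)/(p^2 + 5*p + 6)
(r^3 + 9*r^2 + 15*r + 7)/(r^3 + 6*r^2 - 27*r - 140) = (r^2 + 2*r + 1)/(r^2 - r - 20)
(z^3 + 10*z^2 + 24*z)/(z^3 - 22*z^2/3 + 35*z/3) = 3*(z^2 + 10*z + 24)/(3*z^2 - 22*z + 35)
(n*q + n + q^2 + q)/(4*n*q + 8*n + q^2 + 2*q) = (n*q + n + q^2 + q)/(4*n*q + 8*n + q^2 + 2*q)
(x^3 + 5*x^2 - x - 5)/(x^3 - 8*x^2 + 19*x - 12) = (x^2 + 6*x + 5)/(x^2 - 7*x + 12)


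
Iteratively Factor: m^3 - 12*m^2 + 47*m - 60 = (m - 3)*(m^2 - 9*m + 20) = (m - 4)*(m - 3)*(m - 5)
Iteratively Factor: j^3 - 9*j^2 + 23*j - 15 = (j - 5)*(j^2 - 4*j + 3) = (j - 5)*(j - 3)*(j - 1)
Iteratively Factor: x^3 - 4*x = (x + 2)*(x^2 - 2*x) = (x - 2)*(x + 2)*(x)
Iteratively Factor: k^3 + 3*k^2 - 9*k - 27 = (k - 3)*(k^2 + 6*k + 9) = (k - 3)*(k + 3)*(k + 3)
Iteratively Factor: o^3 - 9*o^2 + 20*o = (o)*(o^2 - 9*o + 20) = o*(o - 5)*(o - 4)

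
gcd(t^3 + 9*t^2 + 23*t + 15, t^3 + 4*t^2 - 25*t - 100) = t + 5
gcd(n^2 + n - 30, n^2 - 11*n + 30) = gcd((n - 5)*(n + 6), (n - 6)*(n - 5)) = n - 5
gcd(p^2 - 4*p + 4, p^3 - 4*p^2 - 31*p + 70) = p - 2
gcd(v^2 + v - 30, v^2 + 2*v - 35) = v - 5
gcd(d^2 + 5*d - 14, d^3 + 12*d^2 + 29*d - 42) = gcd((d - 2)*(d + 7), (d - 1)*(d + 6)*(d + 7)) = d + 7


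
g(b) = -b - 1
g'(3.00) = -1.00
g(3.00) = -4.00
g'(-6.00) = -1.00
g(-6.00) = 5.00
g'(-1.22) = -1.00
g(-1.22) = 0.22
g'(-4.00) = -1.00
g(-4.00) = 3.00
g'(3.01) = -1.00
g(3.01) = -4.01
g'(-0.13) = -1.00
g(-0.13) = -0.87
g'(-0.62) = -1.00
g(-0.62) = -0.38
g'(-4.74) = -1.00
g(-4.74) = 3.74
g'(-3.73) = -1.00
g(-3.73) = 2.73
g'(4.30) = -1.00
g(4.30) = -5.30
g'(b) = -1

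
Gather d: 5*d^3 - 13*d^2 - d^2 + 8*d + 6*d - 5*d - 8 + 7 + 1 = 5*d^3 - 14*d^2 + 9*d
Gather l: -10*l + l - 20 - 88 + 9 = -9*l - 99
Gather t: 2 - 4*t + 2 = 4 - 4*t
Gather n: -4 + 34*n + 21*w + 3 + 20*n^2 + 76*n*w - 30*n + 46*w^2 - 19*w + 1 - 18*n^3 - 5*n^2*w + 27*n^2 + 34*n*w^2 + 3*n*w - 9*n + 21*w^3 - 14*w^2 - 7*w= -18*n^3 + n^2*(47 - 5*w) + n*(34*w^2 + 79*w - 5) + 21*w^3 + 32*w^2 - 5*w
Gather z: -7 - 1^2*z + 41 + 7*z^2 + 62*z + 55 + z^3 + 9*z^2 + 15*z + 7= z^3 + 16*z^2 + 76*z + 96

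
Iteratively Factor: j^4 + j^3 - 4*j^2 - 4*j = (j - 2)*(j^3 + 3*j^2 + 2*j) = (j - 2)*(j + 1)*(j^2 + 2*j) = j*(j - 2)*(j + 1)*(j + 2)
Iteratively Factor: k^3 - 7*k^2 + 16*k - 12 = (k - 2)*(k^2 - 5*k + 6) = (k - 2)^2*(k - 3)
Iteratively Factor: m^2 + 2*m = (m + 2)*(m)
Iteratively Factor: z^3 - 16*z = (z - 4)*(z^2 + 4*z) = (z - 4)*(z + 4)*(z)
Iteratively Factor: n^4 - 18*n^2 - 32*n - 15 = (n + 1)*(n^3 - n^2 - 17*n - 15) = (n - 5)*(n + 1)*(n^2 + 4*n + 3) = (n - 5)*(n + 1)^2*(n + 3)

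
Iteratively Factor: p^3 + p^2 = (p)*(p^2 + p) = p^2*(p + 1)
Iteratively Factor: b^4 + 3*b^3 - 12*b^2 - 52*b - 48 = (b + 2)*(b^3 + b^2 - 14*b - 24) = (b + 2)*(b + 3)*(b^2 - 2*b - 8) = (b + 2)^2*(b + 3)*(b - 4)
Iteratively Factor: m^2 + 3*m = (m + 3)*(m)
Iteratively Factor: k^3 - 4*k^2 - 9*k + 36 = (k - 3)*(k^2 - k - 12) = (k - 4)*(k - 3)*(k + 3)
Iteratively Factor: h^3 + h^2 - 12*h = (h - 3)*(h^2 + 4*h) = h*(h - 3)*(h + 4)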